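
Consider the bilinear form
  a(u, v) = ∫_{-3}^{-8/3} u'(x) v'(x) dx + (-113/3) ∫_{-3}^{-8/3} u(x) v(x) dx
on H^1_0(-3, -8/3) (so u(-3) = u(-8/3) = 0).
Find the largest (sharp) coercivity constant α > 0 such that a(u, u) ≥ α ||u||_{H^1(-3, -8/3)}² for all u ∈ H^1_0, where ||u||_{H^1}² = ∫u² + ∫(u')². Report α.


α = (-113 + 27*π^2)/(3*(1 + 9*π^2))

Coercivity of a(·,·) on H^1_0(-3, -8/3) means a(u, u) ≥ α ||u||_{H^1}² for every u ∈ H^1_0.
The interval has length L = 1/3, and Poincaré/coercivity depend only on L. Here a(u, u) = ∫(u')² + (-113/3)·∫u².
Here c = -113/3 < 0 with |c| < (π/L)² = 9*π^2, so coercivity still holds. The condition a(u,u) ≥ α||u||_{H^1}² reads (1−α)∫(u')² ≥ (α−c)∫u². Any admissible α is ≤ 1 (rapidly oscillating u have ∫u²/∫(u')² → 0), and α = 1 would force 0 ≥ (1−c)∫u², impossible since c < 1; so 1−α > 0. By the sharp Poincaré inequality on H^1_0 of an interval of length L, ∫(u')² ≥ (π/L)²∫u² with equality for the first sine mode sin(π(x−x₀)/L) (x₀ the left endpoint), so the inequality holds for all u iff (1−α)(π/L)² ≥ α − c, i.e. α ≤ ((π/L)² + c)/((π/L)² + 1) = (1 + c(L/π)²)/(1 + (L/π)²). (Direct route, valid since c ≤ 0: Poincaré gives c∫u² ≥ c(L/π)²∫(u')², so a(u,u) ≥ (1 + c(L/π)²)∫(u')², while ||u||_{H^1}² ≤ (1 + (L/π)²)∫(u')²; dividing yields the same α.) With (π/L)² = 9*π^2 and c = -113/3, the largest admissible constant is α = ((π/L)² + c)/((π/L)² + 1).
Simplifying, α = (-113 + 27*π^2)/(3*(1 + 9*π^2)).


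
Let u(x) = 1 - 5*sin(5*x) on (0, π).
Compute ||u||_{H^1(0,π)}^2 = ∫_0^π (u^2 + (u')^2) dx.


||u||_{H^1(0,π)}^2 = -4 + 326*π

u'(x) = -25*cos(5*x).
Expand u² and (u')² and integrate term by term on (0, π), using: for integers n ≥ 1, ∫_0^π sin²(nx) dx = ∫_0^π cos²(nx) dx = π/2; for n ≠ n', ∫_0^π sin(nx)sin(n'x) dx = ∫_0^π cos(nx)cos(n'x) dx = 0; and by product-to-sum, ∫_0^π sin(nx)cos(n'x) dx = ½∫_0^π [sin((n+n')x) + sin((n−n')x)] dx, which is 0 when n+n' is even and 2n/(n²−n'²) when n+n' is odd (it need not vanish on (0, π)). For the constant mode: ∫_0^π 1 dx = π, ∫_0^π cos(nx) dx = 0, ∫_0^π sin(nx) dx = (1−(−1)^n)/n.
  u² squared terms: (1)²·∫1 dx = 1·π = π;  (-5)²·∫sin(5x)² dx = 25·π/2 = 25*π/2.
  u² cross terms: 2·(1)·(-5)·∫1·sin(5x) dx = -10·(2/5) = -4.
  So ∫_0^π u² dx = π + 25*π/2 − 4 = -4 + 27*π/2.
  (u')² squared terms: (-25)²·∫cos(5x)² dx = 625·π/2 = 625*π/2.
  So ∫_0^π (u')² dx = 625*π/2.
||u||_{H^1}^2 = (-4 + 27*π/2) + (625*π/2) = -4 + 326*π.


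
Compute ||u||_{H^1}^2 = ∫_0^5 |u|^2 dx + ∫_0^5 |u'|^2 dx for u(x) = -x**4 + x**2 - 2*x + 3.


||u||_{H^1}^2 = 3355460/9

The H^1 norm (squared) on an interval (0, L) is
  ||u||_{H^1}^2 = ∫_0^L u(x)^2 dx + ∫_0^L u'(x)^2 dx.
Compute u'(x) = -4*x**3 + 2*x - 2.
Then u(x)^2 = x**8 - 2*x**6 + 4*x**5 - 5*x**4 - 4*x**3 + 10*x**2 - 12*x + 9 and u'(x)^2 = 16*x**6 - 16*x**4 + 16*x**3 + 4*x**2 - 8*x + 4.
Integrate each monomial from 0 to 5 using ∫_0^5 c·x^n dx = c·5^(n+1)/(n+1):
  ∫_0^5 u(x)^2 dx = ∫_0^5 (x^8 - 2*x^6 + 4*x^5 - 5*x^4 - 4*x^3 + 10*x^2 - 12*x + 9) dx. Term by term:
    ∫_0^5 x^8 dx = 1953125/9;  ∫_0^5 -2*x^6 dx = -156250/7;  ∫_0^5 4*x^5 dx = 31250/3;
    ∫_0^5 -5*x^4 dx = -3125;  ∫_0^5 -4*x^3 dx = -625;  ∫_0^5 10*x^2 dx = 1250/3;
    ∫_0^5 -12*x dx = -150;  ∫_0^5 9 dx = 45.
  Sum: 1953125/9 − 156250/7 + 31250/3 − 3125 − 625 + 1250/3 − 150 + 45 = 12705260/63.
  ∫_0^5 u'(x)^2 dx = ∫_0^5 (16*x^6 - 16*x^4 + 16*x^3 + 4*x^2 - 8*x + 4) dx. Term by term:
    ∫_0^5 16*x^6 dx = 1250000/7;  ∫_0^5 -16*x^4 dx = -10000;  ∫_0^5 16*x^3 dx = 2500;
    ∫_0^5 4*x^2 dx = 500/3;  ∫_0^5 -8*x dx = -100;  ∫_0^5 4 dx = 20.
  Sum: 1250000/7 − 10000 + 2500 + 500/3 − 100 + 20 = 3594320/21.
Adding: ||u||_{H^1}^2 = 12705260/63 + 3594320/21 = 3355460/9.


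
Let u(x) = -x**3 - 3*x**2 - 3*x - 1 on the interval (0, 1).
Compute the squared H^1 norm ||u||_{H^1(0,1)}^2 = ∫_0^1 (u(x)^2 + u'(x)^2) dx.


||u||_{H^1}^2 = 2588/35

The H^1 norm (squared) on an interval (0, L) is
  ||u||_{H^1}^2 = ∫_0^L u(x)^2 dx + ∫_0^L u'(x)^2 dx.
Compute u'(x) = -3*x**2 - 6*x - 3.
Then u(x)^2 = x**6 + 6*x**5 + 15*x**4 + 20*x**3 + 15*x**2 + 6*x + 1 and u'(x)^2 = 9*x**4 + 36*x**3 + 54*x**2 + 36*x + 9.
Integrate each monomial from 0 to 1 using ∫_0^1 c·x^n dx = c·1^(n+1)/(n+1):
  ∫_0^1 u(x)^2 dx = ∫_0^1 (x^6 + 6*x^5 + 15*x^4 + 20*x^3 + 15*x^2 + 6*x + 1) dx. Term by term:
    ∫_0^1 x^6 dx = 1/7;  ∫_0^1 6*x^5 dx = 1;  ∫_0^1 15*x^4 dx = 3;
    ∫_0^1 20*x^3 dx = 5;  ∫_0^1 15*x^2 dx = 5;  ∫_0^1 6*x dx = 3;
    ∫_0^1 1 dx = 1.
  Sum: 1/7 + 1 + 3 + 5 + 5 + 3 + 1 = 127/7.
  ∫_0^1 u'(x)^2 dx = ∫_0^1 (9*x^4 + 36*x^3 + 54*x^2 + 36*x + 9) dx. Term by term:
    ∫_0^1 9*x^4 dx = 9/5;  ∫_0^1 36*x^3 dx = 9;  ∫_0^1 54*x^2 dx = 18;
    ∫_0^1 36*x dx = 18;  ∫_0^1 9 dx = 9.
  Sum: 9/5 + 9 + 18 + 18 + 9 = 279/5.
Adding: ||u||_{H^1}^2 = 127/7 + 279/5 = 2588/35.


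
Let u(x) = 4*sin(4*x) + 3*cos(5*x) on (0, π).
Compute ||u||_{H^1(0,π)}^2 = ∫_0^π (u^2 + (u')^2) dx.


||u||_{H^1(0,π)}^2 = -1664/3 + 253*π

u'(x) = -15*sin(5*x) + 16*cos(4*x).
Expand u² and (u')² and integrate term by term on (0, π), using: for integers n ≥ 1, ∫_0^π sin²(nx) dx = ∫_0^π cos²(nx) dx = π/2; for n ≠ n', ∫_0^π sin(nx)sin(n'x) dx = ∫_0^π cos(nx)cos(n'x) dx = 0; and by product-to-sum, ∫_0^π sin(nx)cos(n'x) dx = ½∫_0^π [sin((n+n')x) + sin((n−n')x)] dx, which is 0 when n+n' is even and 2n/(n²−n'²) when n+n' is odd (it need not vanish on (0, π)).
  u² squared terms: (3)²·∫cos(5x)² dx = 9·π/2 = 9*π/2;  (4)²·∫sin(4x)² dx = 16·π/2 = 8*π.
  u² cross terms: 2·(3)·(4)·∫cos(5x)·sin(4x) dx = 24·(-8/9) = -64/3.
  So ∫_0^π u² dx = 9*π/2 + 8*π − 64/3 = -64/3 + 25*π/2.
  (u')² squared terms: (-15)²·∫sin(5x)² dx = 225·π/2 = 225*π/2;  (16)²·∫cos(4x)² dx = 256·π/2 = 128*π.
  (u')² cross terms: 2·(-15)·(16)·∫sin(5x)·cos(4x) dx = -480·(10/9) = -1600/3.
  So ∫_0^π (u')² dx = 225*π/2 + 128*π − 1600/3 = -1600/3 + 481*π/2.
||u||_{H^1}^2 = (-64/3 + 25*π/2) + (-1600/3 + 481*π/2) = -1664/3 + 253*π.


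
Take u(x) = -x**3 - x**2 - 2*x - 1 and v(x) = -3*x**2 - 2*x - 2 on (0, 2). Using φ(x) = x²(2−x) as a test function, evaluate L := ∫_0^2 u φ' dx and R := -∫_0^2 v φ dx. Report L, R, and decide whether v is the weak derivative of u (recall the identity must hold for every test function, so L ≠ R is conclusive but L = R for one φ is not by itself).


LHS = 184/15, RHS = 184/15. Yes, v = u' weakly.

u(x) = -x**3 - x**2 - 2*x - 1, classical derivative u'(x) = -3*x**2 - 2*x - 2.
φ(x) = x²(2−x), so φ'(x) = x*(4 - 3*x).
Note φ(0) = φ(2) = 0, so the boundary term u·φ vanishes.
LHS = ∫_0^2 u(x) φ'(x) dx = ∫_0^2 (3*x^5 - x^4 + 2*x^3 - 5*x^2 - 4*x) dx. Term by term:
  ∫_0^2 3*x^5 dx = 32;  ∫_0^2 -x^4 dx = -32/5;  ∫_0^2 2*x^3 dx = 8;
  ∫_0^2 -5*x^2 dx = -40/3;  ∫_0^2 -4*x dx = -8.
Sum: 32 − 32/5 + 8 − 40/3 − 8 = 184/15.
So LHS = 184/15.
∫_0^2 v(x) φ(x) dx = ∫_0^2 (3*x^5 - 4*x^4 - 2*x^3 - 4*x^2) dx. Term by term:
  ∫_0^2 3*x^5 dx = 32;  ∫_0^2 -4*x^4 dx = -128/5;  ∫_0^2 -2*x^3 dx = -8;
  ∫_0^2 -4*x^2 dx = -32/3.
Sum: 32 − 128/5 − 8 − 32/3 = -184/15.
So RHS = -∫_0^2 v(x) φ(x) dx = 184/15.
LHS = RHS, so the identity holds for this test φ.
Moreover u is smooth here and v(x) = u'(x) = -3*x**2 - 2*x - 2 pointwise, so the identity holds for every test function. Hence v is the weak derivative of u.


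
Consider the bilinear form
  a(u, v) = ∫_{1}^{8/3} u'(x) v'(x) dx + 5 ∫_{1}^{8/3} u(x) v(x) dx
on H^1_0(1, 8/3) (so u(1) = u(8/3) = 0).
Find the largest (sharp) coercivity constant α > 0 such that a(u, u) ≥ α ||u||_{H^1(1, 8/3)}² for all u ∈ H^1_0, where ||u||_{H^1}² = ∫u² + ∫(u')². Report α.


α = 1

Coercivity of a(·,·) on H^1_0(1, 8/3) means a(u, u) ≥ α ||u||_{H^1}² for every u ∈ H^1_0.
The interval has length L = 5/3, and Poincaré/coercivity depend only on L. Here a(u, u) = ∫(u')² + (5)·∫u².
Here c = 5 ≥ 1, so a(u,u) = ∫(u')² + c∫u² ≥ ∫(u')² + ∫u² = ||u||_{H^1}², i.e. α = 1 works. No larger α is possible: a(u,u) ≥ α||u||_{H^1}² means (1−α)∫(u')² ≥ (α−c)∫u², and for the modes u_n = sin(nπ(x−x₀)/L) (x₀ the left endpoint) one has ∫u_n²/∫(u_n')² = (L/(nπ))² → 0, so a(u_n,u_n)/||u_n||_{H^1}² → 1. Hence the optimal constant is α = 1.
Therefore α = 1.


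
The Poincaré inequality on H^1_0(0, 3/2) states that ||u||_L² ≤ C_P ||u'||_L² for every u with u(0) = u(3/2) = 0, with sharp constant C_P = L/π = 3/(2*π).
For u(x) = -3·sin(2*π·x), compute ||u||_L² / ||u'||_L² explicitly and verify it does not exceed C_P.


||u||_L² / ||u'||_L² = 1/(2*π) < C_P = 3/(2*π).

u(x) = -3·sin(2*π·x), so u'(x) = -6*π*cos(2*π*x).
Writing u(x) = A·sin(kπx/L) with A = -3 and k = 3, use ∫_0^L sin²(kπx/L) dx = L/2 and ∫_0^L cos²(kπx/L) dx = L/2.
u² = 9·sin²(2*π·x) and (u')² = 36*π^2·cos²(2*π·x), and each of sin², cos² integrates to L/2 = 3/4 over (0, 3/2).
∫_0^3/2 u² dx = 27/4, so ||u||_L² = 3*sqrt(3)/2.
∫_0^3/2 (u')² dx = 27*π^2, so ||u'||_L² = 3*sqrt(3)*π.
Ratio ||u||_L² / ||u'||_L² = 1/(2*π).
Sharp Poincaré constant on H^1_0(0, 3/2) is C_P = L/π = 3/(2*π), achieved by sin(2*π/3·x).
This is the k = 3 harmonic; the ratio L/(kπ) is strictly less than C_P = L/π, consistent with the sharp inequality ||u||_L² ≤ C_P ||u'||_L².


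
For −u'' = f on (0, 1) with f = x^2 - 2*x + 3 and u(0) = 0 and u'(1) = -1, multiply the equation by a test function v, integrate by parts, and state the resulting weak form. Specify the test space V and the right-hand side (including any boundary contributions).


V = {v ∈ H^1(0, 1) : v(0) = 0} (test functions vanish at x = 0 where u is specified); weak form: ∫_0^1 u'v' dx = ∫_0^1 (x^2 - 2*x + 3) v dx − v(1) for all v ∈ V.

Multiply both sides by a test function v and integrate from 0 to 1:
  ∫_0^1 −u''(x) v(x) dx = ∫_0^1 f(x) v(x) dx.
Integrate the LHS by parts once:
  ∫_0^1 −u'' v dx = −[u'(x) v(x)]_0^1 + ∫_0^1 u'(x) v'(x) dx.
Thus ∫_0^1 u'(x) v'(x) dx = ∫_0^1 f(x) v(x) dx + [u'(x) v(x)]_0^1.
Choose V so that boundary terms are either known or forced to vanish.
Mixed BC: u(0) = 0 (Dirichlet) and u'(1) = -1 (Neumann). Define V = {v ∈ H^1(0, 1) : v(0) = 0}. Then [u' v]_0^1 = u'(1)·v(1) − u'(0)·0 = − v(1).
Weak formulation: find u (satisfying any essential BC) such that ∫_0^1 u'(x) v'(x) dx = ∫_0^1 f v dx − v(1) for all v ∈ V (Dirichlet at 0 absorbed into V; Neumann datum at x = 1 contributes the boundary term).
Substituting f(x) = x^2 - 2*x + 3, the right-hand side is ∫_0^1 (x^2 - 2*x + 3) v dx − v(1).


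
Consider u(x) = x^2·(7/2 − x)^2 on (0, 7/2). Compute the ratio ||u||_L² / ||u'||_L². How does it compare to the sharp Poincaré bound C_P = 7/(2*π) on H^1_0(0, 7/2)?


||u||_L² / ||u'||_L² = 7*sqrt(3)/12 < C_P = 7/(2*π).

u(x) = x^2·(7/2 − x)^2, so u'(x) = x*(2*x - 7)*(4*x - 7)/2.
u(x) = x^2·(7/2 − x)^2 vanishes at x = 0 and x = 7/2, so u ∈ H^1_0(0, 7/2). Differentiate via the product rule and integrate the resulting polynomials term by term.
  ∫_0^7/2 u² dx = ∫_0^7/2 (x^8 - 14*x^7 + 147*x^6/2 - 343*x^5/2 + 2401*x^4/16) dx. Term by term:
    ∫_0^7/2 x^8 dx = 40353607/4608;  ∫_0^7/2 -14*x^7 dx = -40353607/1024;  ∫_0^7/2 147*x^6/2 dx = 17294403/256;
    ∫_0^7/2 -343*x^5/2 dx = -40353607/768;  ∫_0^7/2 2401*x^4/16 dx = 40353607/2560.
  Sum: 40353607/4608 − 40353607/1024 + 17294403/256 − 40353607/768 + 40353607/2560 = 5764801/46080.
  ∫_0^7/2 (u')² dx = ∫_0^7/2 (16*x^6 - 168*x^5 + 637*x^4 - 1029*x^3 + 2401*x^2/4) dx. Term by term:
    ∫_0^7/2 16*x^6 dx = 117649/8;  ∫_0^7/2 -168*x^5 dx = -823543/16;  ∫_0^7/2 637*x^4 dx = 10706059/160;
    ∫_0^7/2 -1029*x^3 dx = -2470629/64;  ∫_0^7/2 2401*x^2/4 dx = 823543/96.
  Sum: 117649/8 − 823543/16 + 10706059/160 − 2470629/64 + 823543/96 = 117649/960.
∫_0^7/2 u² dx = 5764801/46080, so ||u||_L² = 2401*sqrt(5)/480.
∫_0^7/2 (u')² dx = 117649/960, so ||u'||_L² = 343*sqrt(15)/120.
Ratio ||u||_L² / ||u'||_L² = 7*sqrt(3)/12.
Sharp Poincaré constant on H^1_0(0, 7/2) is C_P = L/π = 7/(2*π), achieved by sin(2*π/7·x).
A polynomial bump cannot attain the sharp Poincaré constant (only the first sine eigenfunction does), so the ratio is strictly less than C_P, consistent with ||u||_L² ≤ C_P ||u'||_L².


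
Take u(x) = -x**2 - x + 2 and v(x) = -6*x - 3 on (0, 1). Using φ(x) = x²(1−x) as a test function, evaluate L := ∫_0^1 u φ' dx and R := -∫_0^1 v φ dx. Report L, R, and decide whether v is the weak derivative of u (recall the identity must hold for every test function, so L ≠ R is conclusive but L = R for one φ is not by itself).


LHS = 11/60, RHS = 11/20. No, v is not the weak derivative of u.

u(x) = -x**2 - x + 2, classical derivative u'(x) = -2*x - 1.
φ(x) = x²(1−x), so φ'(x) = x*(2 - 3*x).
Note φ(0) = φ(1) = 0, so the boundary term u·φ vanishes.
LHS = ∫_0^1 u(x) φ'(x) dx = ∫_0^1 (3*x^4 + x^3 - 8*x^2 + 4*x) dx. Term by term:
  ∫_0^1 3*x^4 dx = 3/5;  ∫_0^1 x^3 dx = 1/4;  ∫_0^1 -8*x^2 dx = -8/3;
  ∫_0^1 4*x dx = 2.
Sum: 3/5 + 1/4 − 8/3 + 2 = 11/60.
So LHS = 11/60.
∫_0^1 v(x) φ(x) dx = ∫_0^1 (6*x^4 - 3*x^3 - 3*x^2) dx. Term by term:
  ∫_0^1 6*x^4 dx = 6/5;  ∫_0^1 -3*x^3 dx = -3/4;  ∫_0^1 -3*x^2 dx = -1.
Sum: 6/5 − 3/4 − 1 = -11/20.
So RHS = -∫_0^1 v(x) φ(x) dx = 11/20.
LHS − RHS = -11/30 ≠ 0, so the identity fails.
(For a valid weak derivative the identity must hold for EVERY test function, in particular this one. The failure shows v is NOT the weak derivative of u.)
Correct weak derivative would be u'(x) = -2*x - 1.


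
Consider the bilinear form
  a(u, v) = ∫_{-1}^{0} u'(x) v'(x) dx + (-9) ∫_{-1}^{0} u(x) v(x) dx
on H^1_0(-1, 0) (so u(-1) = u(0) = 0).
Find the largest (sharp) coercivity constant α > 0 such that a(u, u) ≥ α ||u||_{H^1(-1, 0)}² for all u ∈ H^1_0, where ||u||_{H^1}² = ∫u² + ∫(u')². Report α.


α = (-9 + π^2)/(1 + π^2)

Coercivity of a(·,·) on H^1_0(-1, 0) means a(u, u) ≥ α ||u||_{H^1}² for every u ∈ H^1_0.
The interval has length L = 1, and Poincaré/coercivity depend only on L. Here a(u, u) = ∫(u')² + (-9)·∫u².
Here c = -9 < 0 with |c| < (π/L)² = π^2, so coercivity still holds. The condition a(u,u) ≥ α||u||_{H^1}² reads (1−α)∫(u')² ≥ (α−c)∫u². Any admissible α is ≤ 1 (rapidly oscillating u have ∫u²/∫(u')² → 0), and α = 1 would force 0 ≥ (1−c)∫u², impossible since c < 1; so 1−α > 0. By the sharp Poincaré inequality on H^1_0 of an interval of length L, ∫(u')² ≥ (π/L)²∫u² with equality for the first sine mode sin(π(x−x₀)/L) (x₀ the left endpoint), so the inequality holds for all u iff (1−α)(π/L)² ≥ α − c, i.e. α ≤ ((π/L)² + c)/((π/L)² + 1) = (1 + c(L/π)²)/(1 + (L/π)²). (Direct route, valid since c ≤ 0: Poincaré gives c∫u² ≥ c(L/π)²∫(u')², so a(u,u) ≥ (1 + c(L/π)²)∫(u')², while ||u||_{H^1}² ≤ (1 + (L/π)²)∫(u')²; dividing yields the same α.) With (π/L)² = π^2 and c = -9, the largest admissible constant is α = ((π/L)² + c)/((π/L)² + 1).
Simplifying, α = (-9 + π^2)/(1 + π^2).


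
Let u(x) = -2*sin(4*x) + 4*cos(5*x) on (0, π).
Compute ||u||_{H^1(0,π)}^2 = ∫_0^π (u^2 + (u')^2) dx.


||u||_{H^1(0,π)}^2 = 3328/9 + 242*π

u'(x) = -20*sin(5*x) - 8*cos(4*x).
Expand u² and (u')² and integrate term by term on (0, π), using: for integers n ≥ 1, ∫_0^π sin²(nx) dx = ∫_0^π cos²(nx) dx = π/2; for n ≠ n', ∫_0^π sin(nx)sin(n'x) dx = ∫_0^π cos(nx)cos(n'x) dx = 0; and by product-to-sum, ∫_0^π sin(nx)cos(n'x) dx = ½∫_0^π [sin((n+n')x) + sin((n−n')x)] dx, which is 0 when n+n' is even and 2n/(n²−n'²) when n+n' is odd (it need not vanish on (0, π)).
  u² squared terms: (-2)²·∫sin(4x)² dx = 4·π/2 = 2*π;  (4)²·∫cos(5x)² dx = 16·π/2 = 8*π.
  u² cross terms: 2·(-2)·(4)·∫sin(4x)·cos(5x) dx = -16·(-8/9) = 128/9.
  So ∫_0^π u² dx = 2*π + 8*π + 128/9 = 128/9 + 10*π.
  (u')² squared terms: (-20)²·∫sin(5x)² dx = 400·π/2 = 200*π;  (-8)²·∫cos(4x)² dx = 64·π/2 = 32*π.
  (u')² cross terms: 2·(-20)·(-8)·∫sin(5x)·cos(4x) dx = 320·(10/9) = 3200/9.
  So ∫_0^π (u')² dx = 200*π + 32*π + 3200/9 = 3200/9 + 232*π.
||u||_{H^1}^2 = (128/9 + 10*π) + (3200/9 + 232*π) = 3328/9 + 242*π.


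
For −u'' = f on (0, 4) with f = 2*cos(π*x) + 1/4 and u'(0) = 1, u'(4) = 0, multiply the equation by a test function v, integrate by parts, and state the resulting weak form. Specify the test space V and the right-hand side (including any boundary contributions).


V = H^1(0, 4) (v unrestricted at boundary; u is determined up to an additive constant); weak form: ∫_0^4 u'v' dx = ∫_0^4 (2*cos(π*x) + 1/4) v dx − v(0) for all v ∈ V.

Multiply both sides by a test function v and integrate from 0 to 4:
  ∫_0^4 −u''(x) v(x) dx = ∫_0^4 f(x) v(x) dx.
Integrate the LHS by parts once:
  ∫_0^4 −u'' v dx = −[u'(x) v(x)]_0^4 + ∫_0^4 u'(x) v'(x) dx.
Thus ∫_0^4 u'(x) v'(x) dx = ∫_0^4 f(x) v(x) dx + [u'(x) v(x)]_0^4.
Choose V so that boundary terms are either known or forced to vanish.
u has inhomogeneous Neumann u'(0) = 1, u'(4) = 0. [u' v]_0^4 = (0)·v(4) − (1)·v(0) = − v(0). Take V = H^1(0, 4); boundary term becomes part of RHS.
Weak formulation: find u (satisfying any essential BC) such that ∫_0^4 u'(x) v'(x) dx = ∫_0^4 f v dx − v(0) for all v ∈ V (Neumann data are natural BCs: they enter the RHS as boundary terms).
Substituting f(x) = 2*cos(π*x) + 1/4, the right-hand side is ∫_0^4 (2*cos(π*x) + 1/4) v dx − v(0).
Compatibility check (pure Neumann): taking v ≡ 1 ∈ V gives 0 = ∫_0^4 f dx + (0) − (1), i.e. ∫_0^4 f dx must equal u'(0) − u'(4) = 1. Indeed ∫_0^4 (2*cos(π*x) + 1/4) dx = 1, so the data are compatible. The solution is then unique only up to an additive constant (fix it e.g. by requiring ∫_0^4 u dx = 0).


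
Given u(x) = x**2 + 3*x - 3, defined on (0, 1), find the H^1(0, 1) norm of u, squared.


||u||_{H^1}^2 = 571/30

The H^1 norm (squared) on an interval (0, L) is
  ||u||_{H^1}^2 = ∫_0^L u(x)^2 dx + ∫_0^L u'(x)^2 dx.
Compute u'(x) = 2*x + 3.
Then u(x)^2 = x**4 + 6*x**3 + 3*x**2 - 18*x + 9 and u'(x)^2 = 4*x**2 + 12*x + 9.
Integrate each monomial from 0 to 1 using ∫_0^1 c·x^n dx = c·1^(n+1)/(n+1):
  ∫_0^1 u(x)^2 dx = ∫_0^1 (x^4 + 6*x^3 + 3*x^2 - 18*x + 9) dx. Term by term:
    ∫_0^1 x^4 dx = 1/5;  ∫_0^1 6*x^3 dx = 3/2;  ∫_0^1 3*x^2 dx = 1;
    ∫_0^1 -18*x dx = -9;  ∫_0^1 9 dx = 9.
  Sum: 1/5 + 3/2 + 1 − 9 + 9 = 27/10.
  ∫_0^1 u'(x)^2 dx = ∫_0^1 (4*x^2 + 12*x + 9) dx. Term by term:
    ∫_0^1 4*x^2 dx = 4/3;  ∫_0^1 12*x dx = 6;  ∫_0^1 9 dx = 9.
  Sum: 4/3 + 6 + 9 = 49/3.
Adding: ||u||_{H^1}^2 = 27/10 + 49/3 = 571/30.


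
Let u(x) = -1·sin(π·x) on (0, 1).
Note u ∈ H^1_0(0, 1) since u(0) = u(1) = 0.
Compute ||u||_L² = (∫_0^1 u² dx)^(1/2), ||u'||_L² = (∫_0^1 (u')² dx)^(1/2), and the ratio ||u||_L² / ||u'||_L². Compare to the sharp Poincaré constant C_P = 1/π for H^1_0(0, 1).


||u||_L² / ||u'||_L² = 1/π = C_P.

u(x) = -1·sin(π·x), so u'(x) = -π*cos(π*x).
Writing u(x) = A·sin(kπx/L) with A = -1 and k = 1, use ∫_0^L sin²(kπx/L) dx = L/2 and ∫_0^L cos²(kπx/L) dx = L/2.
u² = 1·sin²(π·x) and (u')² = π^2·cos²(π·x), and each of sin², cos² integrates to L/2 = 1/2 over (0, 1).
∫_0^1 u² dx = 1/2, so ||u||_L² = sqrt(2)/2.
∫_0^1 (u')² dx = π^2/2, so ||u'||_L² = sqrt(2)*π/2.
Ratio ||u||_L² / ||u'||_L² = 1/π.
Sharp Poincaré constant on H^1_0(0, 1) is C_P = L/π = 1/π, achieved by sin(π·x).
This is the k = 1 eigenfunction (up to amplitude), so the ratio equals the sharp Poincaré constant exactly.


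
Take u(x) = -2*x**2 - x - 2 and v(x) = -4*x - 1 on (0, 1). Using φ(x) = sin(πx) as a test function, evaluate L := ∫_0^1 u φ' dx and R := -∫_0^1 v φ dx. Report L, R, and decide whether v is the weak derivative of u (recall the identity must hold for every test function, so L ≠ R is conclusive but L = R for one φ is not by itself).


LHS = 6/π, RHS = 6/π. Yes, v = u' weakly.

u(x) = -2*x**2 - x - 2, classical derivative u'(x) = -4*x - 1.
φ(x) = sin(πx), so φ'(x) = π*cos(π*x).
Note φ(0) = φ(1) = 0, so the boundary term u·φ vanishes.
LHS = ∫_0^1 u(x) φ'(x) dx = ∫_0^1 (-2*π*x^2*cos(π*x) - π*x*cos(π*x) - 2*π*cos(π*x)) dx. Term by term:
  ∫_0^1 -2*π*cos(π*x) dx = 0;  ∫_0^1 -π*x*cos(π*x) dx = 2/π;  ∫_0^1 -2*π*x^2*cos(π*x) dx = 4/π.
Sum: 0 + 2/π + 4/π = 6/π.
So LHS = 6/π.
∫_0^1 v(x) φ(x) dx = ∫_0^1 (-4*x*sin(π*x) - sin(π*x)) dx. Term by term:
  ∫_0^1 -sin(π*x) dx = -2/π;  ∫_0^1 -4*x*sin(π*x) dx = -4/π.
Sum: -2/π − 4/π = -6/π.
So RHS = -∫_0^1 v(x) φ(x) dx = 6/π.
LHS = RHS, so the identity holds for this test φ.
Moreover u is smooth here and v(x) = u'(x) = -4*x - 1 pointwise, so the identity holds for every test function. Hence v is the weak derivative of u.


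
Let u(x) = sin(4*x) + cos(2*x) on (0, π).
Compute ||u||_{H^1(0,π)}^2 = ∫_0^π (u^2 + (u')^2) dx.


||u||_{H^1(0,π)}^2 = 11*π

u'(x) = -2*sin(2*x) + 4*cos(4*x).
Expand u² and (u')² and integrate term by term on (0, π), using: for integers n ≥ 1, ∫_0^π sin²(nx) dx = ∫_0^π cos²(nx) dx = π/2; for n ≠ n', ∫_0^π sin(nx)sin(n'x) dx = ∫_0^π cos(nx)cos(n'x) dx = 0; and by product-to-sum, ∫_0^π sin(nx)cos(n'x) dx = ½∫_0^π [sin((n+n')x) + sin((n−n')x)] dx, which is 0 when n+n' is even and 2n/(n²−n'²) when n+n' is odd (it need not vanish on (0, π)).
  u² squared terms: (1)²·∫cos(2x)² dx = 1·π/2 = π/2;  (1)²·∫sin(4x)² dx = 1·π/2 = π/2.
  u² cross terms: 2·(1)·(1)·∫cos(2x)·sin(4x) dx = 2·(0) = 0.
  So ∫_0^π u² dx = π/2 + π/2 + 0 = π.
  (u')² squared terms: (-2)²·∫sin(2x)² dx = 4·π/2 = 2*π;  (4)²·∫cos(4x)² dx = 16·π/2 = 8*π.
  (u')² cross terms: 2·(-2)·(4)·∫sin(2x)·cos(4x) dx = -16·(0) = 0.
  So ∫_0^π (u')² dx = 2*π + 8*π + 0 = 10*π.
||u||_{H^1}^2 = (π) + (10*π) = 11*π.


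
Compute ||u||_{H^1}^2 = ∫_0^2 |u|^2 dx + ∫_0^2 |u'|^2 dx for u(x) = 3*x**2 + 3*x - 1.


||u||_{H^1}^2 = 1568/5

The H^1 norm (squared) on an interval (0, L) is
  ||u||_{H^1}^2 = ∫_0^L u(x)^2 dx + ∫_0^L u'(x)^2 dx.
Compute u'(x) = 6*x + 3.
Then u(x)^2 = 9*x**4 + 18*x**3 + 3*x**2 - 6*x + 1 and u'(x)^2 = 36*x**2 + 36*x + 9.
Integrate each monomial from 0 to 2 using ∫_0^2 c·x^n dx = c·2^(n+1)/(n+1):
  ∫_0^2 u(x)^2 dx = ∫_0^2 (9*x^4 + 18*x^3 + 3*x^2 - 6*x + 1) dx. Term by term:
    ∫_0^2 9*x^4 dx = 288/5;  ∫_0^2 18*x^3 dx = 72;  ∫_0^2 3*x^2 dx = 8;
    ∫_0^2 -6*x dx = -12;  ∫_0^2 1 dx = 2.
  Sum: 288/5 + 72 + 8 − 12 + 2 = 638/5.
  ∫_0^2 u'(x)^2 dx = ∫_0^2 (36*x^2 + 36*x + 9) dx. Term by term:
    ∫_0^2 36*x^2 dx = 96;  ∫_0^2 36*x dx = 72;  ∫_0^2 9 dx = 18.
  Sum: 96 + 72 + 18 = 186.
Adding: ||u||_{H^1}^2 = 638/5 + 186 = 1568/5.


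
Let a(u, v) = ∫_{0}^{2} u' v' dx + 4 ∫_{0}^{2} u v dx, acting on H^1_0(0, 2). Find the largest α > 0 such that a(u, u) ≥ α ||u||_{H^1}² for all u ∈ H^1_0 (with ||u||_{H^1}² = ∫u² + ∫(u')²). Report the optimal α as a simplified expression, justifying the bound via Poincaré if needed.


α = 1

Coercivity of a(·,·) on H^1_0(0, 2) means a(u, u) ≥ α ||u||_{H^1}² for every u ∈ H^1_0.
The interval has length L = 2, and Poincaré/coercivity depend only on L. Here a(u, u) = ∫(u')² + (4)·∫u².
Here c = 4 ≥ 1, so a(u,u) = ∫(u')² + c∫u² ≥ ∫(u')² + ∫u² = ||u||_{H^1}², i.e. α = 1 works. No larger α is possible: a(u,u) ≥ α||u||_{H^1}² means (1−α)∫(u')² ≥ (α−c)∫u², and for the modes u_n = sin(nπ(x−x₀)/L) (x₀ the left endpoint) one has ∫u_n²/∫(u_n')² = (L/(nπ))² → 0, so a(u_n,u_n)/||u_n||_{H^1}² → 1. Hence the optimal constant is α = 1.
Therefore α = 1.


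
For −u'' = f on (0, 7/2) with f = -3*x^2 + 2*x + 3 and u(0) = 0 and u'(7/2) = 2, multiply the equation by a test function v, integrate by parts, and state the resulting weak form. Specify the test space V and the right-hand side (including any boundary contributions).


V = {v ∈ H^1(0, 7/2) : v(0) = 0} (test functions vanish at x = 0 where u is specified); weak form: ∫_0^7/2 u'v' dx = ∫_0^7/2 (-3*x^2 + 2*x + 3) v dx + 2·v(7/2) for all v ∈ V.

Multiply both sides by a test function v and integrate from 0 to 7/2:
  ∫_0^7/2 −u''(x) v(x) dx = ∫_0^7/2 f(x) v(x) dx.
Integrate the LHS by parts once:
  ∫_0^7/2 −u'' v dx = −[u'(x) v(x)]_0^7/2 + ∫_0^7/2 u'(x) v'(x) dx.
Thus ∫_0^7/2 u'(x) v'(x) dx = ∫_0^7/2 f(x) v(x) dx + [u'(x) v(x)]_0^7/2.
Choose V so that boundary terms are either known or forced to vanish.
Mixed BC: u(0) = 0 (Dirichlet) and u'(7/2) = 2 (Neumann). Define V = {v ∈ H^1(0, 7/2) : v(0) = 0}. Then [u' v]_0^7/2 = u'(7/2)·v(7/2) − u'(0)·0 = 2·v(7/2).
Weak formulation: find u (satisfying any essential BC) such that ∫_0^7/2 u'(x) v'(x) dx = ∫_0^7/2 f v dx + 2·v(7/2) for all v ∈ V (Dirichlet at 0 absorbed into V; Neumann datum at x = 7/2 contributes the boundary term).
Substituting f(x) = -3*x^2 + 2*x + 3, the right-hand side is ∫_0^7/2 (-3*x^2 + 2*x + 3) v dx + 2·v(7/2).


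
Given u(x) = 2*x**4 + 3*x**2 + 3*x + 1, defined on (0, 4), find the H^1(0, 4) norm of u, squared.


||u||_{H^1}^2 = 104137448/315

The H^1 norm (squared) on an interval (0, L) is
  ||u||_{H^1}^2 = ∫_0^L u(x)^2 dx + ∫_0^L u'(x)^2 dx.
Compute u'(x) = 8*x**3 + 6*x + 3.
Then u(x)^2 = 4*x**8 + 12*x**6 + 12*x**5 + 13*x**4 + 18*x**3 + 15*x**2 + 6*x + 1 and u'(x)^2 = 64*x**6 + 96*x**4 + 48*x**3 + 36*x**2 + 36*x + 9.
Integrate each monomial from 0 to 4 using ∫_0^4 c·x^n dx = c·4^(n+1)/(n+1):
  ∫_0^4 u(x)^2 dx = ∫_0^4 (4*x^8 + 12*x^6 + 12*x^5 + 13*x^4 + 18*x^3 + 15*x^2 + 6*x + 1) dx. Term by term:
    ∫_0^4 4*x^8 dx = 1048576/9;  ∫_0^4 12*x^6 dx = 196608/7;  ∫_0^4 12*x^5 dx = 8192;
    ∫_0^4 13*x^4 dx = 13312/5;  ∫_0^4 18*x^3 dx = 1152;  ∫_0^4 15*x^2 dx = 320;
    ∫_0^4 6*x dx = 48;  ∫_0^4 1 dx = 4.
  Sum: 1048576/9 + 196608/7 + 8192 + 13312/5 + 1152 + 320 + 48 + 4 = 49446716/315.
  ∫_0^4 u'(x)^2 dx = ∫_0^4 (64*x^6 + 96*x^4 + 48*x^3 + 36*x^2 + 36*x + 9) dx. Term by term:
    ∫_0^4 64*x^6 dx = 1048576/7;  ∫_0^4 96*x^4 dx = 98304/5;  ∫_0^4 48*x^3 dx = 3072;
    ∫_0^4 36*x^2 dx = 768;  ∫_0^4 36*x dx = 288;  ∫_0^4 9 dx = 36.
  Sum: 1048576/7 + 98304/5 + 3072 + 768 + 288 + 36 = 6076748/35.
Adding: ||u||_{H^1}^2 = 49446716/315 + 6076748/35 = 104137448/315.


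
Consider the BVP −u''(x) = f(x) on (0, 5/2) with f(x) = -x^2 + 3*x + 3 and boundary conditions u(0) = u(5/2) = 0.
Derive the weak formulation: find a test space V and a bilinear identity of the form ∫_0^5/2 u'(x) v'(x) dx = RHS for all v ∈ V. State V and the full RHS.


V = H^1_0(0, 5/2) (so v(0) = v(5/2) = 0); weak form: ∫_0^5/2 u'v' dx = ∫_0^5/2 (-x^2 + 3*x + 3) v dx for all v ∈ V.

Multiply both sides by a test function v and integrate from 0 to 5/2:
  ∫_0^5/2 −u''(x) v(x) dx = ∫_0^5/2 f(x) v(x) dx.
Integrate the LHS by parts once:
  ∫_0^5/2 −u'' v dx = −[u'(x) v(x)]_0^5/2 + ∫_0^5/2 u'(x) v'(x) dx.
Thus ∫_0^5/2 u'(x) v'(x) dx = ∫_0^5/2 f(x) v(x) dx + [u'(x) v(x)]_0^5/2.
Choose V so that boundary terms are either known or forced to vanish.
u is Dirichlet: u(0) = u(5/2) = 0. Let V = H^1_0(0, 5/2); then v(0) = v(5/2) = 0, and [u' v]_0^5/2 = 0.
Weak formulation: find u (satisfying any essential BC) such that ∫_0^5/2 u'(x) v'(x) dx = ∫_0^5/2 f v dx for all v ∈ V.
Substituting f(x) = -x^2 + 3*x + 3, the right-hand side is ∫_0^5/2 (-x^2 + 3*x + 3) v dx.


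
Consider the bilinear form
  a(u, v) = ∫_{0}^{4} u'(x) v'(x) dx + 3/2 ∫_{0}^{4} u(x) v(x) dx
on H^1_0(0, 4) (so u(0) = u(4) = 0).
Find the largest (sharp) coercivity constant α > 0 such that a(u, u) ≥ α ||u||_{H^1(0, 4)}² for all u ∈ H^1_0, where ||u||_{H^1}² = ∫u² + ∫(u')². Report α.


α = 1

Coercivity of a(·,·) on H^1_0(0, 4) means a(u, u) ≥ α ||u||_{H^1}² for every u ∈ H^1_0.
The interval has length L = 4, and Poincaré/coercivity depend only on L. Here a(u, u) = ∫(u')² + (3/2)·∫u².
Here c = 3/2 ≥ 1, so a(u,u) = ∫(u')² + c∫u² ≥ ∫(u')² + ∫u² = ||u||_{H^1}², i.e. α = 1 works. No larger α is possible: a(u,u) ≥ α||u||_{H^1}² means (1−α)∫(u')² ≥ (α−c)∫u², and for the modes u_n = sin(nπ(x−x₀)/L) (x₀ the left endpoint) one has ∫u_n²/∫(u_n')² = (L/(nπ))² → 0, so a(u_n,u_n)/||u_n||_{H^1}² → 1. Hence the optimal constant is α = 1.
Therefore α = 1.


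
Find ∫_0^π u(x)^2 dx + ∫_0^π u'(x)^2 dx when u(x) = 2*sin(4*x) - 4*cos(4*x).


||u||_{H^1(0,π)}^2 = 170*π

u'(x) = 16*sin(4*x) + 8*cos(4*x).
Expand u² and (u')² and integrate term by term on (0, π), using: for integers n ≥ 1, ∫_0^π sin²(nx) dx = ∫_0^π cos²(nx) dx = π/2; for n ≠ n', ∫_0^π sin(nx)sin(n'x) dx = ∫_0^π cos(nx)cos(n'x) dx = 0; and by product-to-sum, ∫_0^π sin(nx)cos(n'x) dx = ½∫_0^π [sin((n+n')x) + sin((n−n')x)] dx, which is 0 when n+n' is even and 2n/(n²−n'²) when n+n' is odd (it need not vanish on (0, π)).
  u² squared terms: (-4)²·∫cos(4x)² dx = 16·π/2 = 8*π;  (2)²·∫sin(4x)² dx = 4·π/2 = 2*π.
  u² cross terms: 2·(-4)·(2)·∫cos(4x)·sin(4x) dx = -16·(0) = 0.
  So ∫_0^π u² dx = 8*π + 2*π + 0 = 10*π.
  (u')² squared terms: (8)²·∫cos(4x)² dx = 64·π/2 = 32*π;  (16)²·∫sin(4x)² dx = 256·π/2 = 128*π.
  (u')² cross terms: 2·(8)·(16)·∫cos(4x)·sin(4x) dx = 256·(0) = 0.
  So ∫_0^π (u')² dx = 32*π + 128*π + 0 = 160*π.
||u||_{H^1}^2 = (10*π) + (160*π) = 170*π.


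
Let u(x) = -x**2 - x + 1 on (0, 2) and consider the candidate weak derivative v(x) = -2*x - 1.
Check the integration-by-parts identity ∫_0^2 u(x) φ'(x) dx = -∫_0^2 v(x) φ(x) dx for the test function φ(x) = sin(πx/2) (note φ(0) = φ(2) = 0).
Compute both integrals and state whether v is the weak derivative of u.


LHS = 12/π, RHS = 12/π. Yes, v = u' weakly.

u(x) = -x**2 - x + 1, classical derivative u'(x) = -2*x - 1.
φ(x) = sin(πx/2), so φ'(x) = π*cos(π*x/2)/2.
Note φ(0) = φ(2) = 0, so the boundary term u·φ vanishes.
LHS = ∫_0^2 u(x) φ'(x) dx = ∫_0^2 (-π*x^2*cos(π*x/2)/2 - π*x*cos(π*x/2)/2 + π*cos(π*x/2)/2) dx. Term by term:
  ∫_0^2 π*cos(π*x/2)/2 dx = 0;  ∫_0^2 -π*x*cos(π*x/2)/2 dx = 4/π;  ∫_0^2 -π*x^2*cos(π*x/2)/2 dx = 8/π.
Sum: 0 + 4/π + 8/π = 12/π.
So LHS = 12/π.
∫_0^2 v(x) φ(x) dx = ∫_0^2 (-2*x*sin(π*x/2) - sin(π*x/2)) dx. Term by term:
  ∫_0^2 -sin(π*x/2) dx = -4/π;  ∫_0^2 -2*x*sin(π*x/2) dx = -8/π.
Sum: -4/π − 8/π = -12/π.
So RHS = -∫_0^2 v(x) φ(x) dx = 12/π.
LHS = RHS, so the identity holds for this test φ.
Moreover u is smooth here and v(x) = u'(x) = -2*x - 1 pointwise, so the identity holds for every test function. Hence v is the weak derivative of u.


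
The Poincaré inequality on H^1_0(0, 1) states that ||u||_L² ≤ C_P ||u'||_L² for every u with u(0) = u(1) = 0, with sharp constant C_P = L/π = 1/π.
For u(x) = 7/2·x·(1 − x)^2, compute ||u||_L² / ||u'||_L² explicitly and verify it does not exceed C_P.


||u||_L² / ||u'||_L² = sqrt(14)/14 < C_P = 1/π.

u(x) = 7/2·x·(1 − x)^2, so u'(x) = 21*x^2/2 - 14*x + 7/2.
u(x) = 7/2·x·(1 − x)^2 vanishes at x = 0 and x = 1, so u ∈ H^1_0(0, 1). Differentiate via the product rule and integrate the resulting polynomials term by term.
  ∫_0^1 u² dx = ∫_0^1 (49*x^6/4 - 49*x^5 + 147*x^4/2 - 49*x^3 + 49*x^2/4) dx. Term by term:
    ∫_0^1 49*x^6/4 dx = 7/4;  ∫_0^1 -49*x^5 dx = -49/6;  ∫_0^1 147*x^4/2 dx = 147/10;
    ∫_0^1 -49*x^3 dx = -49/4;  ∫_0^1 49*x^2/4 dx = 49/12.
  Sum: 7/4 − 49/6 + 147/10 − 49/4 + 49/12 = 7/60.
  ∫_0^1 (u')² dx = ∫_0^1 (441*x^4/4 - 294*x^3 + 539*x^2/2 - 98*x + 49/4) dx. Term by term:
    ∫_0^1 441*x^4/4 dx = 441/20;  ∫_0^1 -294*x^3 dx = -147/2;  ∫_0^1 539*x^2/2 dx = 539/6;
    ∫_0^1 -98*x dx = -49;  ∫_0^1 49/4 dx = 49/4.
  Sum: 441/20 − 147/2 + 539/6 − 49 + 49/4 = 49/30.
∫_0^1 u² dx = 7/60, so ||u||_L² = sqrt(105)/30.
∫_0^1 (u')² dx = 49/30, so ||u'||_L² = 7*sqrt(30)/30.
Ratio ||u||_L² / ||u'||_L² = sqrt(14)/14.
Sharp Poincaré constant on H^1_0(0, 1) is C_P = L/π = 1/π, achieved by sin(π·x).
A polynomial bump cannot attain the sharp Poincaré constant (only the first sine eigenfunction does), so the ratio is strictly less than C_P, consistent with ||u||_L² ≤ C_P ||u'||_L².


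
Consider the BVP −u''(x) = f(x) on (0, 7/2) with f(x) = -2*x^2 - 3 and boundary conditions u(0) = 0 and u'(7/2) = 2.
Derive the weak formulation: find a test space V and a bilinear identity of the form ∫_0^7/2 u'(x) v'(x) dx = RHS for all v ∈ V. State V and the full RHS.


V = {v ∈ H^1(0, 7/2) : v(0) = 0} (test functions vanish at x = 0 where u is specified); weak form: ∫_0^7/2 u'v' dx = ∫_0^7/2 (-2*x^2 - 3) v dx + 2·v(7/2) for all v ∈ V.

Multiply both sides by a test function v and integrate from 0 to 7/2:
  ∫_0^7/2 −u''(x) v(x) dx = ∫_0^7/2 f(x) v(x) dx.
Integrate the LHS by parts once:
  ∫_0^7/2 −u'' v dx = −[u'(x) v(x)]_0^7/2 + ∫_0^7/2 u'(x) v'(x) dx.
Thus ∫_0^7/2 u'(x) v'(x) dx = ∫_0^7/2 f(x) v(x) dx + [u'(x) v(x)]_0^7/2.
Choose V so that boundary terms are either known or forced to vanish.
Mixed BC: u(0) = 0 (Dirichlet) and u'(7/2) = 2 (Neumann). Define V = {v ∈ H^1(0, 7/2) : v(0) = 0}. Then [u' v]_0^7/2 = u'(7/2)·v(7/2) − u'(0)·0 = 2·v(7/2).
Weak formulation: find u (satisfying any essential BC) such that ∫_0^7/2 u'(x) v'(x) dx = ∫_0^7/2 f v dx + 2·v(7/2) for all v ∈ V (Dirichlet at 0 absorbed into V; Neumann datum at x = 7/2 contributes the boundary term).
Substituting f(x) = -2*x^2 - 3, the right-hand side is ∫_0^7/2 (-2*x^2 - 3) v dx + 2·v(7/2).


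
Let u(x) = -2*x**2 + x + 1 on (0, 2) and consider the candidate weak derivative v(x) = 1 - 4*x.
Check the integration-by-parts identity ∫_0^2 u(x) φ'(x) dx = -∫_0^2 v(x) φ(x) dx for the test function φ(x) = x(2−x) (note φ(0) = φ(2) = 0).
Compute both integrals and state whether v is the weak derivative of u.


LHS = 4, RHS = 4. Yes, v = u' weakly.

u(x) = -2*x**2 + x + 1, classical derivative u'(x) = 1 - 4*x.
φ(x) = x(2−x), so φ'(x) = 2 - 2*x.
Note φ(0) = φ(2) = 0, so the boundary term u·φ vanishes.
LHS = ∫_0^2 u(x) φ'(x) dx = ∫_0^2 (4*x^3 - 6*x^2 + 2) dx. Term by term:
  ∫_0^2 4*x^3 dx = 16;  ∫_0^2 -6*x^2 dx = -16;  ∫_0^2 2 dx = 4.
Sum: 16 − 16 + 4 = 4.
So LHS = 4.
∫_0^2 v(x) φ(x) dx = ∫_0^2 (4*x^3 - 9*x^2 + 2*x) dx. Term by term:
  ∫_0^2 4*x^3 dx = 16;  ∫_0^2 -9*x^2 dx = -24;  ∫_0^2 2*x dx = 4.
Sum: 16 − 24 + 4 = -4.
So RHS = -∫_0^2 v(x) φ(x) dx = 4.
LHS = RHS, so the identity holds for this test φ.
Moreover u is smooth here and v(x) = u'(x) = 1 - 4*x pointwise, so the identity holds for every test function. Hence v is the weak derivative of u.


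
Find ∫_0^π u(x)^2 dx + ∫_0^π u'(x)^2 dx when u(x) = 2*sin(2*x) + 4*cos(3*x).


||u||_{H^1(0,π)}^2 = -128 + 90*π

u'(x) = -12*sin(3*x) + 4*cos(2*x).
Expand u² and (u')² and integrate term by term on (0, π), using: for integers n ≥ 1, ∫_0^π sin²(nx) dx = ∫_0^π cos²(nx) dx = π/2; for n ≠ n', ∫_0^π sin(nx)sin(n'x) dx = ∫_0^π cos(nx)cos(n'x) dx = 0; and by product-to-sum, ∫_0^π sin(nx)cos(n'x) dx = ½∫_0^π [sin((n+n')x) + sin((n−n')x)] dx, which is 0 when n+n' is even and 2n/(n²−n'²) when n+n' is odd (it need not vanish on (0, π)).
  u² squared terms: (2)²·∫sin(2x)² dx = 4·π/2 = 2*π;  (4)²·∫cos(3x)² dx = 16·π/2 = 8*π.
  u² cross terms: 2·(2)·(4)·∫sin(2x)·cos(3x) dx = 16·(-4/5) = -64/5.
  So ∫_0^π u² dx = 2*π + 8*π − 64/5 = -64/5 + 10*π.
  (u')² squared terms: (-12)²·∫sin(3x)² dx = 144·π/2 = 72*π;  (4)²·∫cos(2x)² dx = 16·π/2 = 8*π.
  (u')² cross terms: 2·(-12)·(4)·∫sin(3x)·cos(2x) dx = -96·(6/5) = -576/5.
  So ∫_0^π (u')² dx = 72*π + 8*π − 576/5 = -576/5 + 80*π.
||u||_{H^1}^2 = (-64/5 + 10*π) + (-576/5 + 80*π) = -128 + 90*π.


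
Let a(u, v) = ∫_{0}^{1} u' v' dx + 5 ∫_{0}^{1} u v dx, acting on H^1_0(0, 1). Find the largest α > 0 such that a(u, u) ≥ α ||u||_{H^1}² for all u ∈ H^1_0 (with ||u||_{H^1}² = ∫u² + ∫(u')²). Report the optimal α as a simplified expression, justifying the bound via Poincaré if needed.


α = 1

Coercivity of a(·,·) on H^1_0(0, 1) means a(u, u) ≥ α ||u||_{H^1}² for every u ∈ H^1_0.
The interval has length L = 1, and Poincaré/coercivity depend only on L. Here a(u, u) = ∫(u')² + (5)·∫u².
Here c = 5 ≥ 1, so a(u,u) = ∫(u')² + c∫u² ≥ ∫(u')² + ∫u² = ||u||_{H^1}², i.e. α = 1 works. No larger α is possible: a(u,u) ≥ α||u||_{H^1}² means (1−α)∫(u')² ≥ (α−c)∫u², and for the modes u_n = sin(nπ(x−x₀)/L) (x₀ the left endpoint) one has ∫u_n²/∫(u_n')² = (L/(nπ))² → 0, so a(u_n,u_n)/||u_n||_{H^1}² → 1. Hence the optimal constant is α = 1.
Therefore α = 1.


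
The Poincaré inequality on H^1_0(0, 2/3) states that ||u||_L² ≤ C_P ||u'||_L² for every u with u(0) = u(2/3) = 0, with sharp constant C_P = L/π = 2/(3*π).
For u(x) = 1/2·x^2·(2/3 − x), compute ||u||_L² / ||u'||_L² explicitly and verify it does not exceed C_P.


||u||_L² / ||u'||_L² = sqrt(14)/21 < C_P = 2/(3*π).

u(x) = 1/2·x^2·(2/3 − x), so u'(x) = x*(4 - 9*x)/6.
u(x) = 1/2·x^2·(2/3 − x) vanishes at x = 0 and x = 2/3, so u ∈ H^1_0(0, 2/3). Differentiate via the product rule and integrate the resulting polynomials term by term.
  ∫_0^2/3 u² dx = ∫_0^2/3 (x^6/4 - x^5/3 + x^4/9) dx. Term by term:
    ∫_0^2/3 x^6/4 dx = 32/15309;  ∫_0^2/3 -x^5/3 dx = -32/6561;  ∫_0^2/3 x^4/9 dx = 32/10935.
  Sum: 32/15309 − 32/6561 + 32/10935 = 32/229635.
  ∫_0^2/3 (u')² dx = ∫_0^2/3 (9*x^4/4 - 2*x^3 + 4*x^2/9) dx. Term by term:
    ∫_0^2/3 9*x^4/4 dx = 8/135;  ∫_0^2/3 -2*x^3 dx = -8/81;  ∫_0^2/3 4*x^2/9 dx = 32/729.
  Sum: 8/135 − 8/81 + 32/729 = 16/3645.
∫_0^2/3 u² dx = 32/229635, so ||u||_L² = 4*sqrt(70)/2835.
∫_0^2/3 (u')² dx = 16/3645, so ||u'||_L² = 4*sqrt(5)/135.
Ratio ||u||_L² / ||u'||_L² = sqrt(14)/21.
Sharp Poincaré constant on H^1_0(0, 2/3) is C_P = L/π = 2/(3*π), achieved by sin(3*π/2·x).
A polynomial bump cannot attain the sharp Poincaré constant (only the first sine eigenfunction does), so the ratio is strictly less than C_P, consistent with ||u||_L² ≤ C_P ||u'||_L².


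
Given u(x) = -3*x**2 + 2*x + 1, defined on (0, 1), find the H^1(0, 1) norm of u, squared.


||u||_{H^1}^2 = 77/15

The H^1 norm (squared) on an interval (0, L) is
  ||u||_{H^1}^2 = ∫_0^L u(x)^2 dx + ∫_0^L u'(x)^2 dx.
Compute u'(x) = 2 - 6*x.
Then u(x)^2 = 9*x**4 - 12*x**3 - 2*x**2 + 4*x + 1 and u'(x)^2 = 36*x**2 - 24*x + 4.
Integrate each monomial from 0 to 1 using ∫_0^1 c·x^n dx = c·1^(n+1)/(n+1):
  ∫_0^1 u(x)^2 dx = ∫_0^1 (9*x^4 - 12*x^3 - 2*x^2 + 4*x + 1) dx. Term by term:
    ∫_0^1 9*x^4 dx = 9/5;  ∫_0^1 -12*x^3 dx = -3;  ∫_0^1 -2*x^2 dx = -2/3;
    ∫_0^1 4*x dx = 2;  ∫_0^1 1 dx = 1.
  Sum: 9/5 − 3 − 2/3 + 2 + 1 = 17/15.
  ∫_0^1 u'(x)^2 dx = ∫_0^1 (36*x^2 - 24*x + 4) dx. Term by term:
    ∫_0^1 36*x^2 dx = 12;  ∫_0^1 -24*x dx = -12;  ∫_0^1 4 dx = 4.
  Sum: 12 − 12 + 4 = 4.
Adding: ||u||_{H^1}^2 = 17/15 + 4 = 77/15.


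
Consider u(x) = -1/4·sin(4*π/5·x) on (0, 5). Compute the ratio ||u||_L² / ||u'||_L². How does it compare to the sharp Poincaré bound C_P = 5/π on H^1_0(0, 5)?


||u||_L² / ||u'||_L² = 5/(4*π) < C_P = 5/π.

u(x) = -1/4·sin(4*π/5·x), so u'(x) = -π*cos(4*π*x/5)/5.
Writing u(x) = A·sin(kπx/L) with A = -1/4 and k = 4, use ∫_0^L sin²(kπx/L) dx = L/2 and ∫_0^L cos²(kπx/L) dx = L/2.
u² = 1/16·sin²(4*π/5·x) and (u')² = π^2/25·cos²(4*π/5·x), and each of sin², cos² integrates to L/2 = 5/2 over (0, 5).
∫_0^5 u² dx = 5/32, so ||u||_L² = sqrt(10)/8.
∫_0^5 (u')² dx = π^2/10, so ||u'||_L² = sqrt(10)*π/10.
Ratio ||u||_L² / ||u'||_L² = 5/(4*π).
Sharp Poincaré constant on H^1_0(0, 5) is C_P = L/π = 5/π, achieved by sin(π/5·x).
This is the k = 4 harmonic; the ratio L/(kπ) is strictly less than C_P = L/π, consistent with the sharp inequality ||u||_L² ≤ C_P ||u'||_L².
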